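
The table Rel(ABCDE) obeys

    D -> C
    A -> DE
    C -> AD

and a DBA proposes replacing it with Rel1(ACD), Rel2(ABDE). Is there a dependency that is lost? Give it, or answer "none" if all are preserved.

D → C lies within Rel1.
A → DE lies within Rel2.
C → AD lies within Rel1.
Every dependency is enforceable on the fragments, so the decomposition is dependency-preserving.

none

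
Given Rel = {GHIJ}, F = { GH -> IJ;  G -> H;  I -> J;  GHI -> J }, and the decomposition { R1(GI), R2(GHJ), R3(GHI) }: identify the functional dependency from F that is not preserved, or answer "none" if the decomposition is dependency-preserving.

I -> J

Check I → J: no single fragment contains all of {IJ}, and the restricted closure of {I} across the fragments never reaches {J}.
GH → IJ is preserved.
G → H is preserved.
GHI → J is preserved.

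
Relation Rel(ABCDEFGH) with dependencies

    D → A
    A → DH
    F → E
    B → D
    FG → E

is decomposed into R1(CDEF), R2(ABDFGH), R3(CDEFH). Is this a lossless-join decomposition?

No

Chase test. Columns are ABCDEFGH; row i has aⱼ where attribute j ∈ Ri, else bᵢⱼ.
Initial tableau (one row per fragment):
  row 1: b11 b12 a3 a4 a5 a6 b17 b18
  row 2: a1 a2 b23 a4 b25 a6 a7 a8
  row 3: b31 b32 a3 a4 a5 a6 b37 a8
Rows 1 and 2 agree on D; apply D→A and equate their A entries.
Rows 1 and 3 agree on D; apply D→A and equate their A entries.
Rows 1 and 2 agree on A; apply A→DH and equate their DH entries.
Rows 1 and 2 agree on F; apply F→E and equate their E entries.
No row becomes fully distinguished — the join is lossy.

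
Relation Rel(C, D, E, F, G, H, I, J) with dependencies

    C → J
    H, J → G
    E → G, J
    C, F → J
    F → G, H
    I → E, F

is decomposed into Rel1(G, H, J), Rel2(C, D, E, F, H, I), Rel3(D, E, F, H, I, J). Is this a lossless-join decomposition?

Yes

Chase test. Columns are C, D, E, F, G, H, I, J; row i has aⱼ where attribute j ∈ Reli, else bᵢⱼ.
Initial tableau (one row per fragment):
  row 1: b11 b12 b13 b14 a5 a6 b17 a8
  row 2: a1 a2 a3 a4 b25 a6 a7 b28
  row 3: b31 a2 a3 a4 b35 a6 a7 a8
Rows 1 and 3 agree on H, J; apply H, J→G and equate their G entries.
Rows 2 and 3 agree on E; apply E→G, J and equate their G, J entries.
Row 2 is now all distinguished symbols — the join is lossless.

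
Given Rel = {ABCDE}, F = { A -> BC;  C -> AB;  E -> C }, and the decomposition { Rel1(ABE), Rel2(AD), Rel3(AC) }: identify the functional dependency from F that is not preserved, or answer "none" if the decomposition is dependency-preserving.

A → BC: restricted closure across fragments reaches BC.
C → AB: restricted closure across fragments reaches AB.
E → C: restricted closure across fragments reaches C.
Every dependency is enforceable on the fragments, so the decomposition is dependency-preserving.

none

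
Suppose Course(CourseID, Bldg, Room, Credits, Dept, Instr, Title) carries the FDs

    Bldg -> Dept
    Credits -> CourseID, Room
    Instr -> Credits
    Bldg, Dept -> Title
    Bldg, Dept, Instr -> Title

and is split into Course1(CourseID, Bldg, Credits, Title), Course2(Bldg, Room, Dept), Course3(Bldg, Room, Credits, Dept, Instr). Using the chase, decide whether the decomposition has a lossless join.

Chase test. Columns are CourseID, Bldg, Room, Credits, Dept, Instr, Title; row i has aⱼ where attribute j ∈ Coursei, else bᵢⱼ.
Initial tableau (one row per fragment):
  row 1: a1 a2 b13 a4 b15 b16 a7
  row 2: b21 a2 a3 b24 a5 b26 b27
  row 3: b31 a2 a3 a4 a5 a6 b37
Rows 1 and 2 agree on Bldg; apply Bldg→Dept and equate their Dept entries.
Rows 1 and 3 agree on Credits; apply Credits→CourseID, Room and equate their CourseID, Room entries.
Rows 1 and 2 agree on Bldg, Dept; apply Bldg, Dept→Title and equate their Title entries.
Rows 1 and 3 agree on Bldg, Dept; apply Bldg, Dept→Title and equate their Title entries.
Row 3 is now all distinguished symbols — the join is lossless.

Yes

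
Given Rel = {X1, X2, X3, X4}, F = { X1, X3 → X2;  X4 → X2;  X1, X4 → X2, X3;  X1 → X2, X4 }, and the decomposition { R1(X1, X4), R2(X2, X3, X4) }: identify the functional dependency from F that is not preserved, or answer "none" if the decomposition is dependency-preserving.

Check X1, X4 → X2, X3: no single fragment contains all of {X1, X2, X3, X4}, and the restricted closure of {X1, X4} across the fragments never reaches {X2, X3}.
X1, X3 → X2 is preserved.
X4 → X2 is preserved.
X1 → X2, X4 is preserved.

X1, X4 → X2, X3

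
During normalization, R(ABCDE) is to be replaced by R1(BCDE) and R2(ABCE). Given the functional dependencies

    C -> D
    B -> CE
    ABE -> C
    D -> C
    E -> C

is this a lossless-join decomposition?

Common attributes: R1 ∩ R2 = {BCE}.
Closure of {BCE}: C → D applies, adding D. So (BCE)⁺ = {BCDE}.
This closure contains every attribute of R1, so R1 ∩ R2 → R1. The join is lossless.

Yes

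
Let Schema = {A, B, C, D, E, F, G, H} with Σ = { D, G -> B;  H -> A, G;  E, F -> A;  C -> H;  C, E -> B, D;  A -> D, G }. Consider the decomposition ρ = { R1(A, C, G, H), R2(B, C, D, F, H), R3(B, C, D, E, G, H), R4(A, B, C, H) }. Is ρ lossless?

No

Chase test. Columns are A, B, C, D, E, F, G, H; row i has aⱼ where attribute j ∈ Ri, else bᵢⱼ.
Initial tableau (one row per fragment):
  row 1: a1 b12 a3 b14 b15 b16 a7 a8
  row 2: b21 a2 a3 a4 b25 a6 b27 a8
  row 3: b31 a2 a3 a4 a5 b36 a7 a8
  row 4: a1 a2 a3 b44 b45 b46 b47 a8
Rows 1 and 2 agree on H; apply H→A, G and equate their A, G entries.
Rows 1 and 3 agree on H; apply H→A, G and equate their A, G entries.
Rows 1 and 4 agree on H; apply H→A, G and equate their A, G entries.
Rows 1 and 2 agree on A; apply A→D, G and equate their D, G entries.
Rows 1 and 4 agree on A; apply A→D, G and equate their D, G entries.
Rows 1 and 2 agree on D, G; apply D, G→B and equate their B entries.
No row becomes fully distinguished — the join is lossy.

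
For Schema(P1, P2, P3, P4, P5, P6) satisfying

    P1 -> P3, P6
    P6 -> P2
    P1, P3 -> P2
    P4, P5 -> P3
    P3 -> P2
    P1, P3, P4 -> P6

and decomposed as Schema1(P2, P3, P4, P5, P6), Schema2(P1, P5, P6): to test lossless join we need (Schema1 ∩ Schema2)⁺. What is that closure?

P2, P5, P6

Schema1 ∩ Schema2 = {P5, P6}.
P6 → P2 applies, adding P2
Closure: {P2, P5, P6}.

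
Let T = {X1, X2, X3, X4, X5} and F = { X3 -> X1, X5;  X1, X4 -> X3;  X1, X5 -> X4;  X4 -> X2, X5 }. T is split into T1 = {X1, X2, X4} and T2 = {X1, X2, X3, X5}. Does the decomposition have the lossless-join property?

No

Common attributes: T1 ∩ T2 = {X1, X2}.
No dependency enlarges {X1, X2}, so (X1, X2)⁺ = {X1, X2}.
The closure contains neither all of T1 = {X1, X2, X4} nor all of T2 = {X1, X2, X3, X5}, so the common attributes are not a superkey of either fragment. The join is lossy.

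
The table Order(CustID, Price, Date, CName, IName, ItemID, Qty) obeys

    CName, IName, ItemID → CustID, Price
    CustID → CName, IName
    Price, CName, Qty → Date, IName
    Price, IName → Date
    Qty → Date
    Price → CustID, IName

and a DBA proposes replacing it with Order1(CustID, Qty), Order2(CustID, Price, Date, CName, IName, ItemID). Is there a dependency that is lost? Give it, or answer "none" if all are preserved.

Qty → Date

Check Qty → Date: no single fragment contains all of {Date, Qty}, and the restricted closure of {Qty} across the fragments never reaches {Date}.
CName, IName, ItemID → CustID, Price is preserved.
CustID → CName, IName is preserved.
Price, CName, Qty → Date, IName is preserved.
Price, IName → Date is preserved.
Price → CustID, IName is preserved.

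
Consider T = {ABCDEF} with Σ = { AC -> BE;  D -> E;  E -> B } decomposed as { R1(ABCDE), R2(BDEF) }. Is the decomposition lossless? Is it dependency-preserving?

lossy but dependency-preserving

Lossless test: (BDE)⁺ = {BDE}, which is a superkey of neither fragment — lossy.
Dependency preservation: every FD's attributes lie within a single fragment, so each can be enforced locally — preserved.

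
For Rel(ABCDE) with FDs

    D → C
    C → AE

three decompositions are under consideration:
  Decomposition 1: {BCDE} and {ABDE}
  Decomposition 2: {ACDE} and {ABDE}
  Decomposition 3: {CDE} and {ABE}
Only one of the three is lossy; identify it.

Decomposition 3

Decomposition 1: common = {BDE}, closure = {ABCDE} → lossless.
Decomposition 2: common = {ADE}, closure = {ACDE} → lossless.
Decomposition 3: common = {E}, closure = {E} → lossy.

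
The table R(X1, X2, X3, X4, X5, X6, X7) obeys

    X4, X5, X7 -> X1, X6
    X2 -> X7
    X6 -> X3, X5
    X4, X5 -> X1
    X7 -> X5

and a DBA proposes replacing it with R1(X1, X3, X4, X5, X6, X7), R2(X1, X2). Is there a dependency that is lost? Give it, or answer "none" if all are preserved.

Check X2 → X7: no single fragment contains all of {X2, X7}, and the restricted closure of {X2} across the fragments never reaches {X7}.
X4, X5, X7 → X1, X6 is preserved.
X6 → X3, X5 is preserved.
X4, X5 → X1 is preserved.
X7 → X5 is preserved.

X2 -> X7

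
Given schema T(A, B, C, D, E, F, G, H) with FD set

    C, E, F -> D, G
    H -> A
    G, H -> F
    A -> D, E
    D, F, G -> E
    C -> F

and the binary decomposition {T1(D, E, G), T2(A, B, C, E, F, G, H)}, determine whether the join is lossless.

Common attributes: T1 ∩ T2 = {E, G}.
No dependency enlarges {E, G}, so (E, G)⁺ = {E, G}.
The closure contains neither all of T1 = {D, E, G} nor all of T2 = {A, B, C, E, F, G, H}, so the common attributes are not a superkey of either fragment. The join is lossy.

No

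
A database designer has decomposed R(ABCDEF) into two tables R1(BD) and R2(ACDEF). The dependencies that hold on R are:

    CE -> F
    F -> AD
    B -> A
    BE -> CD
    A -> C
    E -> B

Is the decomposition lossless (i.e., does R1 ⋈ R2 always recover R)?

Common attributes: R1 ∩ R2 = {D}.
No dependency enlarges {D}, so (D)⁺ = {D}.
The closure contains neither all of R1 = {BD} nor all of R2 = {ACDEF}, so the common attributes are not a superkey of either fragment. The join is lossy.

No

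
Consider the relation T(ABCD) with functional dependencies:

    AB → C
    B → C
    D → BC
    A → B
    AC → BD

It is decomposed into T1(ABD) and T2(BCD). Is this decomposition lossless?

Common attributes: T1 ∩ T2 = {BD}.
Closure of {BD}: B → C applies, adding C. So (BD)⁺ = {BCD}.
This closure contains every attribute of T2, so T1 ∩ T2 → T2. The join is lossless.

Yes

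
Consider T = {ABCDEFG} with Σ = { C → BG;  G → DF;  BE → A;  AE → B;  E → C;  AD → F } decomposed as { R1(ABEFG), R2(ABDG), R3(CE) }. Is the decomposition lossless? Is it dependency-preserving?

lossless but not dependency-preserving

Lossless test (chase): Rows 1 and 2 agree on G; apply G→DF and equate their DF entries. Rows 1 and 3 agree on E; apply E→C and equate their C entries. Rows 1 and 3 agree on C; apply C→BG and equate their BG entries. Rows 1 and 3 agree on G; apply G→DF and equate their DF entries. Rows 1 and 3 agree on BE; apply BE→A and equate their A entries. Row 1 is now all distinguished symbols — the join is lossless.
Dependency preservation: the restricted closure of {C} across the fragments never reaches {BG}, so C → BG cannot be enforced without a join — not preserved.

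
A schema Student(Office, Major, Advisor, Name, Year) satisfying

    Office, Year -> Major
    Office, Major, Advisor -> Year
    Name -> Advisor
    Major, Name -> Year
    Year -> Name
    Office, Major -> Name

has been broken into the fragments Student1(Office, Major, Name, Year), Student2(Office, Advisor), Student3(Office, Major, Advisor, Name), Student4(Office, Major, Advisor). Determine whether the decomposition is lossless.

Chase test. Columns are Office, Major, Advisor, Name, Year; row i has aⱼ where attribute j ∈ Studenti, else bᵢⱼ.
Initial tableau (one row per fragment):
  row 1: a1 a2 b13 a4 a5
  row 2: a1 b22 a3 b24 b25
  row 3: a1 a2 a3 a4 b35
  row 4: a1 a2 a3 b44 b45
Rows 3 and 4 agree on Office, Major, Advisor; apply Office, Major, Advisor→Year and equate their Year entries.
Rows 1 and 3 agree on Name; apply Name→Advisor and equate their Advisor entries.
Rows 1 and 3 agree on Major, Name; apply Major, Name→Year and equate their Year entries.
Rows 1 and 4 agree on Year; apply Year→Name and equate their Name entries.
Row 1 is now all distinguished symbols — the join is lossless.

Yes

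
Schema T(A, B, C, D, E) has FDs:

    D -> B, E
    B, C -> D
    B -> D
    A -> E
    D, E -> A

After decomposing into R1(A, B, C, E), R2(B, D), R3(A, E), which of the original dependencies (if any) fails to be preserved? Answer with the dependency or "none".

D → B, E: restricted closure across fragments reaches B, E.
B, C → D: restricted closure across fragments reaches D.
B → D lies within R2.
A → E lies within R1.
D, E → A: restricted closure across fragments reaches A.
Every dependency is enforceable on the fragments, so the decomposition is dependency-preserving.

none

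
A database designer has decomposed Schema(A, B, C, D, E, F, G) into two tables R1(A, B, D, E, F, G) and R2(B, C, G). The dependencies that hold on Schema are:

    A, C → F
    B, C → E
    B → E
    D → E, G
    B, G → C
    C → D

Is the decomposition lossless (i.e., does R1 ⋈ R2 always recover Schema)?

Common attributes: R1 ∩ R2 = {B, G}.
Closure of {B, G}: B → E applies, adding E; B, G → C applies, adding C; C → D applies, adding D. So (B, G)⁺ = {B, C, D, E, G}.
This closure contains every attribute of R2, so R1 ∩ R2 → R2. The join is lossless.

Yes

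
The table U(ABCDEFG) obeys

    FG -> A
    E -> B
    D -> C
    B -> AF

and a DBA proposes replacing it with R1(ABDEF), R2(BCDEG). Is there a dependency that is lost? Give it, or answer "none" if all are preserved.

Check FG → A: no single fragment contains all of {AFG}, and the restricted closure of {FG} across the fragments never reaches {A}.
E → B is preserved.
D → C is preserved.
B → AF is preserved.

FG -> A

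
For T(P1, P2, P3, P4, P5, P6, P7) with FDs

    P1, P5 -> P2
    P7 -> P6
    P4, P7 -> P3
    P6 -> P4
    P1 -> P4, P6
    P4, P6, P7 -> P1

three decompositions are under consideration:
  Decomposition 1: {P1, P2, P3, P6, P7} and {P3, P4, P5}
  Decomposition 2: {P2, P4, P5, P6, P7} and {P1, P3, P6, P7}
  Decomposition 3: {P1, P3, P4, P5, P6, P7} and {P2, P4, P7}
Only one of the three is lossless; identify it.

Decomposition 1: common = {P3}, closure = {P3} → lossy.
Decomposition 2: common = {P6, P7}, closure = {P1, P3, P4, P6, P7} → lossless.
Decomposition 3: common = {P4, P7}, closure = {P1, P3, P4, P6, P7} → lossy.

Decomposition 2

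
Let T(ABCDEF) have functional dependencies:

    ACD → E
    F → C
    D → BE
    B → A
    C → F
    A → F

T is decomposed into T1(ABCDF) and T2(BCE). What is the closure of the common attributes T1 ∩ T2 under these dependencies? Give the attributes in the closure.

T1 ∩ T2 = {BC}.
B → A applies, adding A
C → F applies, adding F
Closure: {ABCF}.

ABCF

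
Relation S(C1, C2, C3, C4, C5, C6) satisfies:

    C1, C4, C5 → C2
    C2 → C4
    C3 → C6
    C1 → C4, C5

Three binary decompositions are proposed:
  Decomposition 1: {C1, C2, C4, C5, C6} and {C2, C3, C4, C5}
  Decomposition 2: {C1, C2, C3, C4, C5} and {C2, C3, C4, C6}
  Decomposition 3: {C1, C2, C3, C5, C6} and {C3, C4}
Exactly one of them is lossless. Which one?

Decomposition 1: common = {C2, C4, C5}, closure = {C2, C4, C5} → lossy.
Decomposition 2: common = {C2, C3, C4}, closure = {C2, C3, C4, C6} → lossless.
Decomposition 3: common = {C3}, closure = {C3, C6} → lossy.

Decomposition 2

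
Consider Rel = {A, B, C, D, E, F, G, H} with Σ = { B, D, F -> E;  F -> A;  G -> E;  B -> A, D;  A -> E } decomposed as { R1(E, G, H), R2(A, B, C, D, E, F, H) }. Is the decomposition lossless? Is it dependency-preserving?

Lossless test: (E, H)⁺ = {E, H}, which is a superkey of neither fragment — lossy.
Dependency preservation: every FD's attributes lie within a single fragment, so each can be enforced locally — preserved.

lossy but dependency-preserving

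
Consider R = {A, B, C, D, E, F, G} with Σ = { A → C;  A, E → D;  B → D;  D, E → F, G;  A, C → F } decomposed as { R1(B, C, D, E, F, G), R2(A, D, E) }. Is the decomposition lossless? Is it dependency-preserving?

Lossless test: (D, E)⁺ = {D, E, F, G}, which is a superkey of neither fragment — lossy.
Dependency preservation: the restricted closure of {A} across the fragments never reaches {C}, so A → C cannot be enforced without a join — not preserved.

lossy and not dependency-preserving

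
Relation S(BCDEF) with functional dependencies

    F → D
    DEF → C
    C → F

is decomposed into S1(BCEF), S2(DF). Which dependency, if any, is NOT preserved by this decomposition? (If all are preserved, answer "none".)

none

F → D lies within S2.
DEF → C: restricted closure across fragments reaches C.
C → F lies within S1.
Every dependency is enforceable on the fragments, so the decomposition is dependency-preserving.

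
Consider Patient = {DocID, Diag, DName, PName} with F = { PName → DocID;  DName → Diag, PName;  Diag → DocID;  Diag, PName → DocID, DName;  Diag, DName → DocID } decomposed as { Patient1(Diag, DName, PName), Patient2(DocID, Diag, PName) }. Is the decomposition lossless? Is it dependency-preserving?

Lossless test: (Diag, PName)⁺ = {DocID, Diag, DName, PName}, which contains all of one fragment — lossless.
Dependency preservation: Diag, PName → DocID, DName; Diag, DName → DocID are not contained in any single fragment, but the restricted closure of each left-hand side across the fragments still reaches the right-hand side; the remaining FDs each lie inside some fragment. All dependencies are preserved.

lossless and dependency-preserving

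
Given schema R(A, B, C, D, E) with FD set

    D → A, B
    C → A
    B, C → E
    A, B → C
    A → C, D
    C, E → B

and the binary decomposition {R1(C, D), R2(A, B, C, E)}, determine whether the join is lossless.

Yes

Common attributes: R1 ∩ R2 = {C}.
Closure of {C}: C → A applies, adding A; A → C, D applies, adding D; D → A, B applies, adding B; B, C → E applies, adding E. So (C)⁺ = {A, B, C, D, E}.
This closure contains every attribute of R1, so R1 ∩ R2 → R1. The join is lossless.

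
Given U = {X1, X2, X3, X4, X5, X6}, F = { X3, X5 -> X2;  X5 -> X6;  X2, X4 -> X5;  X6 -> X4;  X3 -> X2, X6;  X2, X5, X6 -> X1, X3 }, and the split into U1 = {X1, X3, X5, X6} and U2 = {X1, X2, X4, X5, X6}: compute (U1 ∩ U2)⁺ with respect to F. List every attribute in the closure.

X1, X4, X5, X6

U1 ∩ U2 = {X1, X5, X6}.
X6 → X4 applies, adding X4
Closure: {X1, X4, X5, X6}.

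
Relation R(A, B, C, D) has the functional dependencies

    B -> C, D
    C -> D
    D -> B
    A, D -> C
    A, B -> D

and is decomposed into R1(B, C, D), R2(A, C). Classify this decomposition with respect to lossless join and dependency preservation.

lossless and dependency-preserving

Lossless test: (C)⁺ = {B, C, D}, which contains all of one fragment — lossless.
Dependency preservation: A, D → C; A, B → D are not contained in any single fragment, but the restricted closure of each left-hand side across the fragments still reaches the right-hand side; the remaining FDs each lie inside some fragment. All dependencies are preserved.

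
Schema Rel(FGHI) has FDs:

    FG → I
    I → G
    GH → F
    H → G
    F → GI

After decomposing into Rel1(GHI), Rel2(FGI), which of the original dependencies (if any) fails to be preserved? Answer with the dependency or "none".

GH → F

Check GH → F: no single fragment contains all of {FGH}, and the restricted closure of {GH} across the fragments never reaches {F}.
FG → I is preserved.
I → G is preserved.
H → G is preserved.
F → GI is preserved.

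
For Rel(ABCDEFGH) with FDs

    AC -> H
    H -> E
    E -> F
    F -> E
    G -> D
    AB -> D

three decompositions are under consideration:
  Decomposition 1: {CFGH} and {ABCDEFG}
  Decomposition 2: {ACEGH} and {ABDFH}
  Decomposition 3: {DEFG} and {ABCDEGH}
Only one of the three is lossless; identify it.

Decomposition 1: common = {CFG}, closure = {CDEFG} → lossy.
Decomposition 2: common = {AH}, closure = {AEFH} → lossy.
Decomposition 3: common = {DEG}, closure = {DEFG} → lossless.

Decomposition 3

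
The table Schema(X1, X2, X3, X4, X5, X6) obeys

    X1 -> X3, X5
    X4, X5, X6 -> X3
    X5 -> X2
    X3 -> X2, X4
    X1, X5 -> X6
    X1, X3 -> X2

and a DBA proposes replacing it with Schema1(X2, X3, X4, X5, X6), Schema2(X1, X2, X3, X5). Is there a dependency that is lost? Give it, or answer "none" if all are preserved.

Check X1, X5 → X6: no single fragment contains all of {X1, X5, X6}, and the restricted closure of {X1, X5} across the fragments never reaches {X6}.
X1 → X3, X5 is preserved.
X4, X5, X6 → X3 is preserved.
X5 → X2 is preserved.
X3 → X2, X4 is preserved.
X1, X3 → X2 is preserved.

X1, X5 -> X6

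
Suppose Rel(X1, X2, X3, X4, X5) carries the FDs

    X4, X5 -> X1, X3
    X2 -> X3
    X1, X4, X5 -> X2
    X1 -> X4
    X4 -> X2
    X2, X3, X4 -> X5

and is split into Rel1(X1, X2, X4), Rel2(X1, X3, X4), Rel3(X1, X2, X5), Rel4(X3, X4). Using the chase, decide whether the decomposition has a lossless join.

Chase test. Columns are X1, X2, X3, X4, X5; row i has aⱼ where attribute j ∈ Reli, else bᵢⱼ.
Initial tableau (one row per fragment):
  row 1: a1 a2 b13 a4 b15
  row 2: a1 b22 a3 a4 b25
  row 3: a1 a2 b33 b34 a5
  row 4: b41 b42 a3 a4 b45
Rows 1 and 3 agree on X2; apply X2→X3 and equate their X3 entries.
Rows 1 and 3 agree on X1; apply X1→X4 and equate their X4 entries.
Rows 1 and 2 agree on X4; apply X4→X2 and equate their X2 entries.
Rows 1 and 4 agree on X4; apply X4→X2 and equate their X2 entries.
Rows 1 and 3 agree on X2, X3, X4; apply X2, X3, X4→X5 and equate their X5 entries.
Rows 2 and 4 agree on X2, X3, X4; apply X2, X3, X4→X5 and equate their X5 entries.
Rows 2 and 4 agree on X4, X5; apply X4, X5→X1, X3 and equate their X1, X3 entries.
Rows 1 and 2 agree on X2; apply X2→X3 and equate their X3 entries.
Rows 1 and 2 agree on X2, X3, X4; apply X2, X3, X4→X5 and equate their X5 entries.
Row 1 is now all distinguished symbols — the join is lossless.

Yes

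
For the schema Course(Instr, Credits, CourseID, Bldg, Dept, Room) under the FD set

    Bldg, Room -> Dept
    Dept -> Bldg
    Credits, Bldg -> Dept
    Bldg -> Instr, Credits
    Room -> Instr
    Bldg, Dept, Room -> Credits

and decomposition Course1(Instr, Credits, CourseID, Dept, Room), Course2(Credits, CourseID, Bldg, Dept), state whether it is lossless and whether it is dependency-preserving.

lossless and dependency-preserving

Lossless test: (Credits, CourseID, Dept)⁺ = {Instr, Credits, CourseID, Bldg, Dept}, which contains all of one fragment — lossless.
Dependency preservation: Bldg, Room → Dept; Bldg → Instr, Credits; Bldg, Dept, Room → Credits are not contained in any single fragment, but the restricted closure of each left-hand side across the fragments still reaches the right-hand side; the remaining FDs each lie inside some fragment. All dependencies are preserved.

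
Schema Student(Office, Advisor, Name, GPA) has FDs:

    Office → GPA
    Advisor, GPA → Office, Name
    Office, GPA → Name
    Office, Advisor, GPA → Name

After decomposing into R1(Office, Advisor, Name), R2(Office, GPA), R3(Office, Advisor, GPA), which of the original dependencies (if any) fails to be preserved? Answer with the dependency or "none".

none

Office → GPA lies within R2.
Advisor, GPA → Office, Name: restricted closure across fragments reaches Office, Name.
Office, GPA → Name: restricted closure across fragments reaches Name.
Office, Advisor, GPA → Name: restricted closure across fragments reaches Name.
Every dependency is enforceable on the fragments, so the decomposition is dependency-preserving.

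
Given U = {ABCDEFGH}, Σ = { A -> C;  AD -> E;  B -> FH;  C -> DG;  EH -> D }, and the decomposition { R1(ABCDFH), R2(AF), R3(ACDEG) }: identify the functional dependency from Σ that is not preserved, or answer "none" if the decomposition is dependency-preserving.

EH -> D

Check EH → D: no single fragment contains all of {DEH}, and the restricted closure of {EH} across the fragments never reaches {D}.
A → C is preserved.
AD → E is preserved.
B → FH is preserved.
C → DG is preserved.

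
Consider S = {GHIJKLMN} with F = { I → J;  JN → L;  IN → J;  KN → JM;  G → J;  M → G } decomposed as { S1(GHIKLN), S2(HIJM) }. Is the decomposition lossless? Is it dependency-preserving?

lossy and not dependency-preserving

Lossless test: (HI)⁺ = {HIJ}, which is a superkey of neither fragment — lossy.
Dependency preservation: the restricted closure of {JN} across the fragments never reaches {L}, so JN → L cannot be enforced without a join — not preserved.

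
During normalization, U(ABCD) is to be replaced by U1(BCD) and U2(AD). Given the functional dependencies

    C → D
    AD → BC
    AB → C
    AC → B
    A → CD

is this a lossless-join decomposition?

Common attributes: U1 ∩ U2 = {D}.
No dependency enlarges {D}, so (D)⁺ = {D}.
The closure contains neither all of U1 = {BCD} nor all of U2 = {AD}, so the common attributes are not a superkey of either fragment. The join is lossy.

No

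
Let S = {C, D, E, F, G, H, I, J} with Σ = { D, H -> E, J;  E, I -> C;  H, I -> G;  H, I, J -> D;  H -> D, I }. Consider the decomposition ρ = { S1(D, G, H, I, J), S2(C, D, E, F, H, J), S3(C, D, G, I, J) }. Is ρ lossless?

Yes

Chase test. Columns are C, D, E, F, G, H, I, J; row i has aⱼ where attribute j ∈ Si, else bᵢⱼ.
Initial tableau (one row per fragment):
  row 1: b11 a2 b13 b14 a5 a6 a7 a8
  row 2: a1 a2 a3 a4 b25 a6 b27 a8
  row 3: a1 a2 b33 b34 a5 b36 a7 a8
Rows 1 and 2 agree on D, H; apply D, H→E, J and equate their E, J entries.
Rows 1 and 2 agree on H; apply H→D, I and equate their D, I entries.
Rows 1 and 2 agree on E, I; apply E, I→C and equate their C entries.
Rows 1 and 2 agree on H, I; apply H, I→G and equate their G entries.
Row 2 is now all distinguished symbols — the join is lossless.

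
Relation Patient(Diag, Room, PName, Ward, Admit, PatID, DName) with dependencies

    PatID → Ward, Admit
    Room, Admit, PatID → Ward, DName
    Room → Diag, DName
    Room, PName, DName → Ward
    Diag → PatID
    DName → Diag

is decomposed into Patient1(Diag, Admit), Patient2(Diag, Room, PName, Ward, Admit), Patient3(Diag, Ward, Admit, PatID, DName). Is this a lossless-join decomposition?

No

Chase test. Columns are Diag, Room, PName, Ward, Admit, PatID, DName; row i has aⱼ where attribute j ∈ Patienti, else bᵢⱼ.
Initial tableau (one row per fragment):
  row 1: a1 b12 b13 b14 a5 b16 b17
  row 2: a1 a2 a3 a4 a5 b26 b27
  row 3: a1 b32 b33 a4 a5 a6 a7
Rows 1 and 2 agree on Diag; apply Diag→PatID and equate their PatID entries.
Rows 1 and 3 agree on Diag; apply Diag→PatID and equate their PatID entries.
Rows 1 and 2 agree on PatID; apply PatID→Ward, Admit and equate their Ward, Admit entries.
No row becomes fully distinguished — the join is lossy.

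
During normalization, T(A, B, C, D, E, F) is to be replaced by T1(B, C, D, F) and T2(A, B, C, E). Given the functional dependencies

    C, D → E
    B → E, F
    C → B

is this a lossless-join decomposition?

Common attributes: T1 ∩ T2 = {B, C}.
Closure of {B, C}: B → E, F applies, adding E, F. So (B, C)⁺ = {B, C, E, F}.
The closure contains neither all of T1 = {B, C, D, F} nor all of T2 = {A, B, C, E}, so the common attributes are not a superkey of either fragment. The join is lossy.

No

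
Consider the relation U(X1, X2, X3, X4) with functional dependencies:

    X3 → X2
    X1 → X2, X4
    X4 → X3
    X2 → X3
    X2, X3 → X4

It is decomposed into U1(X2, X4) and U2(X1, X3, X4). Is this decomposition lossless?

Common attributes: U1 ∩ U2 = {X4}.
Closure of {X4}: X4 → X3 applies, adding X3; X3 → X2 applies, adding X2. So (X4)⁺ = {X2, X3, X4}.
This closure contains every attribute of U1, so U1 ∩ U2 → U1. The join is lossless.

Yes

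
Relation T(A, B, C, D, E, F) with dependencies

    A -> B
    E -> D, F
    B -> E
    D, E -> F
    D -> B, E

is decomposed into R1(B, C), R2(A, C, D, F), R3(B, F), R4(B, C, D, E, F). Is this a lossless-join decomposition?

Chase test. Columns are A, B, C, D, E, F; row i has aⱼ where attribute j ∈ Ri, else bᵢⱼ.
Initial tableau (one row per fragment):
  row 1: b11 a2 a3 b14 b15 b16
  row 2: a1 b22 a3 a4 b25 a6
  row 3: b31 a2 b33 b34 b35 a6
  row 4: b41 a2 a3 a4 a5 a6
Rows 1 and 3 agree on B; apply B→E and equate their E entries.
Rows 1 and 4 agree on B; apply B→E and equate their E entries.
Rows 2 and 4 agree on D; apply D→B, E and equate their B, E entries.
Rows 1 and 2 agree on E; apply E→D, F and equate their D, F entries.
Rows 1 and 3 agree on E; apply E→D, F and equate their D, F entries.
Row 2 is now all distinguished symbols — the join is lossless.

Yes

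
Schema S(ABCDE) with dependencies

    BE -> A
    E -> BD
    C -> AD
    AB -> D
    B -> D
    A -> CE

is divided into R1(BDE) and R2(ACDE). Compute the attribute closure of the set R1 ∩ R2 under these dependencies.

R1 ∩ R2 = {DE}.
E → BD applies, adding B
BE → A applies, adding A
A → CE applies, adding C
Closure: {ABCDE}.

ABCDE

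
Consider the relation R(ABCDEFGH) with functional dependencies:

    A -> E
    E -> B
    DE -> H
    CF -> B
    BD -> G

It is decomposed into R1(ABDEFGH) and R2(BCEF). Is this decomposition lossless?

No

Common attributes: R1 ∩ R2 = {BEF}.
No dependency enlarges {BEF}, so (BEF)⁺ = {BEF}.
The closure contains neither all of R1 = {ABDEFGH} nor all of R2 = {BCEF}, so the common attributes are not a superkey of either fragment. The join is lossy.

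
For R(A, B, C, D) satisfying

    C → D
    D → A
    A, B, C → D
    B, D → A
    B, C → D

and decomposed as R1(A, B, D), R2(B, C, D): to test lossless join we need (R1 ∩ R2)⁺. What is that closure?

R1 ∩ R2 = {B, D}.
D → A applies, adding A
Closure: {A, B, D}.

A, B, D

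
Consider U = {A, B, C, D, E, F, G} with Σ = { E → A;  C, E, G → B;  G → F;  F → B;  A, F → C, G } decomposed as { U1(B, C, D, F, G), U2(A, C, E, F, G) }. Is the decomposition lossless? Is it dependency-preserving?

lossy but dependency-preserving

Lossless test: (C, F, G)⁺ = {B, C, F, G}, which is a superkey of neither fragment — lossy.
Dependency preservation: C, E, G → B is not contained in any single fragment, but the restricted closure of its left-hand side across the fragments still reaches the right-hand side; the remaining FDs each lie inside some fragment. All dependencies are preserved.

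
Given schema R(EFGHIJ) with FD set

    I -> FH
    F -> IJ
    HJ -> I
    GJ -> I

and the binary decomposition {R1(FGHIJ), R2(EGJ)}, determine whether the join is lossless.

Common attributes: R1 ∩ R2 = {GJ}.
Closure of {GJ}: GJ → I applies, adding I; I → FH applies, adding FH. So (GJ)⁺ = {FGHIJ}.
This closure contains every attribute of R1, so R1 ∩ R2 → R1. The join is lossless.

Yes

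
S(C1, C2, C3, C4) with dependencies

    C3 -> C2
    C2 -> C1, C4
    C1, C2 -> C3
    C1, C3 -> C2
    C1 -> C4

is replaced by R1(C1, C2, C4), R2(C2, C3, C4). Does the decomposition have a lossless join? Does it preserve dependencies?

lossless and dependency-preserving

Lossless test: (C2, C4)⁺ = {C1, C2, C3, C4}, which contains all of one fragment — lossless.
Dependency preservation: C1, C2 → C3; C1, C3 → C2 are not contained in any single fragment, but the restricted closure of each left-hand side across the fragments still reaches the right-hand side; the remaining FDs each lie inside some fragment. All dependencies are preserved.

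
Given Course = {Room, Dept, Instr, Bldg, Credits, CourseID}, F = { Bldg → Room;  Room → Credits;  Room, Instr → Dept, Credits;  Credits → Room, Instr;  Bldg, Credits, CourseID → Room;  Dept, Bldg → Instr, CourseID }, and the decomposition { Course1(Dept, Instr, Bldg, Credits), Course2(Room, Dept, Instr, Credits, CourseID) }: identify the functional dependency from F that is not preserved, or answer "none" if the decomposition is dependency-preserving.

Dept, Bldg → Instr, CourseID

Check Dept, Bldg → Instr, CourseID: no single fragment contains all of {Dept, Instr, Bldg, CourseID}, and the restricted closure of {Dept, Bldg} across the fragments never reaches {Instr, CourseID}.
Bldg → Room is preserved.
Room → Credits is preserved.
Room, Instr → Dept, Credits is preserved.
Credits → Room, Instr is preserved.
Bldg, Credits, CourseID → Room is preserved.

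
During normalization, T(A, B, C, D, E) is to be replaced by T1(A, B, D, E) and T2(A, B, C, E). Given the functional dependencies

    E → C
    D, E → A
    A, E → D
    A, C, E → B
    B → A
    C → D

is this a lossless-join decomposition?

Yes

Common attributes: T1 ∩ T2 = {A, B, E}.
Closure of {A, B, E}: E → C applies, adding C; A, E → D applies, adding D. So (A, B, E)⁺ = {A, B, C, D, E}.
This closure contains every attribute of T1, so T1 ∩ T2 → T1. The join is lossless.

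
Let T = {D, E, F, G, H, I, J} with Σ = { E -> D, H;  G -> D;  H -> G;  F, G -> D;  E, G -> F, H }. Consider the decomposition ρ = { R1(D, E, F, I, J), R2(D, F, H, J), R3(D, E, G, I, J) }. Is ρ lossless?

Chase test. Columns are D, E, F, G, H, I, J; row i has aⱼ where attribute j ∈ Ri, else bᵢⱼ.
Initial tableau (one row per fragment):
  row 1: a1 a2 a3 b14 b15 a6 a7
  row 2: a1 b22 a3 b24 a5 b26 a7
  row 3: a1 a2 b33 a4 b35 a6 a7
Rows 1 and 3 agree on E; apply E→D, H and equate their D, H entries.
Rows 1 and 3 agree on H; apply H→G and equate their G entries.
Rows 1 and 3 agree on E, G; apply E, G→F, H and equate their F, H entries.
No row becomes fully distinguished — the join is lossy.

No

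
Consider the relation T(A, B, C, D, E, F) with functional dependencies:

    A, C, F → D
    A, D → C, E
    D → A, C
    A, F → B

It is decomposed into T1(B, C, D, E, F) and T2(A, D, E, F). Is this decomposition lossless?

Common attributes: T1 ∩ T2 = {D, E, F}.
Closure of {D, E, F}: D → A, C applies, adding A, C; A, F → B applies, adding B. So (D, E, F)⁺ = {A, B, C, D, E, F}.
This closure contains every attribute of T1, so T1 ∩ T2 → T1. The join is lossless.

Yes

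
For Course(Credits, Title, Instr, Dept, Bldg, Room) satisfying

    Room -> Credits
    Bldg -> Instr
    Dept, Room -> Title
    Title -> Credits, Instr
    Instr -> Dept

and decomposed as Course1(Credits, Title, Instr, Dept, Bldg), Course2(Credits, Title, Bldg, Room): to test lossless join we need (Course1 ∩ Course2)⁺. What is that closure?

Course1 ∩ Course2 = {Credits, Title, Bldg}.
Bldg → Instr applies, adding Instr
Instr → Dept applies, adding Dept
Closure: {Credits, Title, Instr, Dept, Bldg}.

Credits, Title, Instr, Dept, Bldg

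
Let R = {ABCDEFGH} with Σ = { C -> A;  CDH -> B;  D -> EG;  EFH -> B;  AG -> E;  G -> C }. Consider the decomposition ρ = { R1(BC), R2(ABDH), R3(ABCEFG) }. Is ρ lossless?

No

Chase test. Columns are ABCDEFGH; row i has aⱼ where attribute j ∈ Ri, else bᵢⱼ.
Initial tableau (one row per fragment):
  row 1: b11 a2 a3 b14 b15 b16 b17 b18
  row 2: a1 a2 b23 a4 b25 b26 b27 a8
  row 3: a1 a2 a3 b34 a5 a6 a7 b38
Rows 1 and 3 agree on C; apply C→A and equate their A entries.
No row becomes fully distinguished — the join is lossy.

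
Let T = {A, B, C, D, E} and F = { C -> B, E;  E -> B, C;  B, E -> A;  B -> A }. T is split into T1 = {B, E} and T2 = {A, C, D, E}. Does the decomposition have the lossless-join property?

Common attributes: T1 ∩ T2 = {E}.
Closure of {E}: E → B, C applies, adding B, C; B, E → A applies, adding A. So (E)⁺ = {A, B, C, E}.
This closure contains every attribute of T1, so T1 ∩ T2 → T1. The join is lossless.

Yes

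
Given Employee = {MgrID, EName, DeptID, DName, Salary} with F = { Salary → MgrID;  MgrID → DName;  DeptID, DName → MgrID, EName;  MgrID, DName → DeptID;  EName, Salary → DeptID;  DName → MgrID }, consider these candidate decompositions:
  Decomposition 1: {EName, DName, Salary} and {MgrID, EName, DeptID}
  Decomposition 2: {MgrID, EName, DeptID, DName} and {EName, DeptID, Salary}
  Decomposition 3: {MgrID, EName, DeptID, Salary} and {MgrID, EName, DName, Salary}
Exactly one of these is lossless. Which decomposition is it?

Decomposition 1: common = {EName}, closure = {EName} → lossy.
Decomposition 2: common = {EName, DeptID}, closure = {EName, DeptID} → lossy.
Decomposition 3: common = {MgrID, EName, Salary}, closure = {MgrID, EName, DeptID, DName, Salary} → lossless.

Decomposition 3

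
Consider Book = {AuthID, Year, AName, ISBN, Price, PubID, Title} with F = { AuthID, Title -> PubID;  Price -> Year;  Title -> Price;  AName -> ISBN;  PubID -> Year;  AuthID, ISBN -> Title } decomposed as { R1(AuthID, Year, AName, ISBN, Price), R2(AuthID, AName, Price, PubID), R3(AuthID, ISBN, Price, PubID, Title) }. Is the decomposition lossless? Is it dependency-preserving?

Lossless test (chase): Rows 1 and 2 agree on Price; apply Price→Year and equate their Year entries. Rows 1 and 3 agree on Price; apply Price→Year and equate their Year entries. Rows 1 and 2 agree on AName; apply AName→ISBN and equate their ISBN entries. Rows 1 and 2 agree on AuthID, ISBN; apply AuthID, ISBN→Title and equate their Title entries. Rows 1 and 3 agree on AuthID, ISBN; apply AuthID, ISBN→Title and equate their Title entries. Rows 1 and 2 agree on AuthID, Title; apply AuthID, Title→PubID and equate their PubID entries. Row 1 is now all distinguished symbols — the join is lossless.
Dependency preservation: the restricted closure of {PubID} across the fragments never reaches {Year}, so PubID → Year cannot be enforced without a join — not preserved.

lossless but not dependency-preserving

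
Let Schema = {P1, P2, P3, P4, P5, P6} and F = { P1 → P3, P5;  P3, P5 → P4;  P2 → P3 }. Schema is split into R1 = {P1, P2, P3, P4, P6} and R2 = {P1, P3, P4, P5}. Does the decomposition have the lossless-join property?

Common attributes: R1 ∩ R2 = {P1, P3, P4}.
Closure of {P1, P3, P4}: P1 → P3, P5 applies, adding P5. So (P1, P3, P4)⁺ = {P1, P3, P4, P5}.
This closure contains every attribute of R2, so R1 ∩ R2 → R2. The join is lossless.

Yes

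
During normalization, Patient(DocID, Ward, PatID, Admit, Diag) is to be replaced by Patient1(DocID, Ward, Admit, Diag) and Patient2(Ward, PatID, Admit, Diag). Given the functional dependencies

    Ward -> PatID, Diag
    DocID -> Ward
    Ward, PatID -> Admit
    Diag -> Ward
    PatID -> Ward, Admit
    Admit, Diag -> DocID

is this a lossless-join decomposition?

Common attributes: Patient1 ∩ Patient2 = {Ward, Admit, Diag}.
Closure of {Ward, Admit, Diag}: Ward → PatID, Diag applies, adding PatID; Admit, Diag → DocID applies, adding DocID. So (Ward, Admit, Diag)⁺ = {DocID, Ward, PatID, Admit, Diag}.
This closure contains every attribute of Patient1, so Patient1 ∩ Patient2 → Patient1. The join is lossless.

Yes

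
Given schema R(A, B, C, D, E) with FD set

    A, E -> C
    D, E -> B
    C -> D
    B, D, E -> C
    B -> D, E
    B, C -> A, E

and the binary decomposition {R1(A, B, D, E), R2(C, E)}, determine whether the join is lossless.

No

Common attributes: R1 ∩ R2 = {E}.
No dependency enlarges {E}, so (E)⁺ = {E}.
The closure contains neither all of R1 = {A, B, D, E} nor all of R2 = {C, E}, so the common attributes are not a superkey of either fragment. The join is lossy.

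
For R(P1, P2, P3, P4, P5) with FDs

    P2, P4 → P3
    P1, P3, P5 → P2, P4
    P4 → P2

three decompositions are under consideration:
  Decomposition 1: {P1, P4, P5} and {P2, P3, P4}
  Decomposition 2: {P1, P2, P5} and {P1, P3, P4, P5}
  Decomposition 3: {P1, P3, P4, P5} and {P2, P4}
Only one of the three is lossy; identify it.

Decomposition 2

Decomposition 1: common = {P4}, closure = {P2, P3, P4} → lossless.
Decomposition 2: common = {P1, P5}, closure = {P1, P5} → lossy.
Decomposition 3: common = {P4}, closure = {P2, P3, P4} → lossless.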